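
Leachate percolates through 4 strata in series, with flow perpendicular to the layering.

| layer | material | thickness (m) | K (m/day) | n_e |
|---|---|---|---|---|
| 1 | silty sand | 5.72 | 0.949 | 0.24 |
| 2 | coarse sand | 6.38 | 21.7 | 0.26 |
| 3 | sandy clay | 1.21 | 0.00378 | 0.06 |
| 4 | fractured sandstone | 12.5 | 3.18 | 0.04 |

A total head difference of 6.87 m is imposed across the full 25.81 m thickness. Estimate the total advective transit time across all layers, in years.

With flow normal to the layers, continuity requires the same specific discharge q through every layer.
Σ(b_i/K_i) = 5.72/0.949 + 6.38/21.7 + 1.21/0.00378 + 12.5/3.18 = 330.4 d.
q = Δh / Σ(b_i/K_i) = 6.87 / 330.4 = 0.02080 m/day.
In each layer the seepage velocity is v_i = q/n_i, so the layer transit time is t_i = b_i·n_i / q:
  layer 1 (silty sand): t_1 = 5.72 × 0.24 / 0.02080 = 66.01 d
  layer 2 (coarse sand): t_2 = 6.38 × 0.26 / 0.02080 = 79.77 d
  layer 3 (sandy clay): t_3 = 1.21 × 0.06 / 0.02080 = 3.491 d
  layer 4 (fractured sandstone): t_4 = 12.5 × 0.04 / 0.02080 = 24.04 d
Total t = Σ t_i = 173.3 days = 0.4745 years.

0.475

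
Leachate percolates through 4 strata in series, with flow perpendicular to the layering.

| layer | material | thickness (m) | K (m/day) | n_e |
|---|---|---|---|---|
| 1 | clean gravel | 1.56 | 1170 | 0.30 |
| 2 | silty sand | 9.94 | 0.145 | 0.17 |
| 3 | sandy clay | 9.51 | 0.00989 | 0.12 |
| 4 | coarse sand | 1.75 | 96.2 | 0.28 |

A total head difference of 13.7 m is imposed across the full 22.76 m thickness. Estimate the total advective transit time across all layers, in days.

With flow normal to the layers, continuity requires the same specific discharge q through every layer.
Σ(b_i/K_i) = 1.56/1170 + 9.94/0.145 + 9.51/0.00989 + 1.75/96.2 = 1030 d.
q = Δh / Σ(b_i/K_i) = 13.7 / 1030 = 0.01330 m/day.
In each layer the seepage velocity is v_i = q/n_i, so the layer transit time is t_i = b_i·n_i / q:
  layer 1 (clean gravel): t_1 = 1.56 × 0.30 / 0.01330 = 35.19 d
  layer 2 (silty sand): t_2 = 9.94 × 0.17 / 0.01330 = 127.1 d
  layer 3 (sandy clay): t_3 = 9.51 × 0.12 / 0.01330 = 85.81 d
  layer 4 (coarse sand): t_4 = 1.75 × 0.28 / 0.01330 = 36.84 d
Total t = Σ t_i = 284.9 days.

285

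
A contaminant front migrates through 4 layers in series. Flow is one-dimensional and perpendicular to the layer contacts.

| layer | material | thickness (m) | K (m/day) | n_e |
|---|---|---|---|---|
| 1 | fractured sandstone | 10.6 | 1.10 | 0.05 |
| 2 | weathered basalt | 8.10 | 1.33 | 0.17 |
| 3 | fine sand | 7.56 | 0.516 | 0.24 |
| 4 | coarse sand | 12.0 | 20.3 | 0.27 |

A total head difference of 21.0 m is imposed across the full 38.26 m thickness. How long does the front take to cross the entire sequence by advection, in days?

With flow normal to the layers, continuity requires the same specific discharge q through every layer.
Σ(b_i/K_i) = 10.6/1.10 + 8.10/1.33 + 7.56/0.516 + 12.0/20.3 = 30.97 d.
q = Δh / Σ(b_i/K_i) = 21.0 / 30.97 = 0.6781 m/day.
In each layer the seepage velocity is v_i = q/n_i, so the layer transit time is t_i = b_i·n_i / q:
  layer 1 (fractured sandstone): t_1 = 10.6 × 0.05 / 0.6781 = 0.7816 d
  layer 2 (weathered basalt): t_2 = 8.10 × 0.17 / 0.6781 = 2.031 d
  layer 3 (fine sand): t_3 = 7.56 × 0.24 / 0.6781 = 2.676 d
  layer 4 (coarse sand): t_4 = 12.0 × 0.27 / 0.6781 = 4.778 d
Total t = Σ t_i = 10.27 days.

10.3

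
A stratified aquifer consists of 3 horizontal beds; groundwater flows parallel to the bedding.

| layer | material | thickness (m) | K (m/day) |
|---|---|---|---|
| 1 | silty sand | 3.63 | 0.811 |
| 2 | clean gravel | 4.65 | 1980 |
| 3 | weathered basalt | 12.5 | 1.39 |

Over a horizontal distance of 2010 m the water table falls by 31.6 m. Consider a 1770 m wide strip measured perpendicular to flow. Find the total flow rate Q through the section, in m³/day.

257000

Flow is parallel to layering, so each bed carries its own Darcy discharge and the transmissivities add.
Σ(K_i·b_i) = 0.811×3.63 + 1980×4.65 + 1.39×12.5 = 9227 m²/day.
Hydraulic gradient i = Δh / L = 31.6 / 2010 = 0.01572.
Q = Σ(K_i·b_i) · W · i = 9227 × 1770 × 0.01572 = 2.568e+05 m³/day.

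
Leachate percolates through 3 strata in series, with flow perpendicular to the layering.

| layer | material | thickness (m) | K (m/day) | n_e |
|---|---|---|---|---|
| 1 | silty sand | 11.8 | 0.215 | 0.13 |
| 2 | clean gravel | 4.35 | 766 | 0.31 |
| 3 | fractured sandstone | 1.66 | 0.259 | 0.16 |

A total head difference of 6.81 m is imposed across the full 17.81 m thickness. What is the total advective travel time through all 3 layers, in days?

With flow normal to the layers, continuity requires the same specific discharge q through every layer.
Σ(b_i/K_i) = 11.8/0.215 + 4.35/766 + 1.66/0.259 = 61.30 d.
q = Δh / Σ(b_i/K_i) = 6.81 / 61.30 = 0.1111 m/day.
In each layer the seepage velocity is v_i = q/n_i, so the layer transit time is t_i = b_i·n_i / q:
  layer 1 (silty sand): t_1 = 11.8 × 0.13 / 0.1111 = 13.81 d
  layer 2 (clean gravel): t_2 = 4.35 × 0.31 / 0.1111 = 12.14 d
  layer 3 (fractured sandstone): t_3 = 1.66 × 0.16 / 0.1111 = 2.391 d
Total t = Σ t_i = 28.34 days.

28.3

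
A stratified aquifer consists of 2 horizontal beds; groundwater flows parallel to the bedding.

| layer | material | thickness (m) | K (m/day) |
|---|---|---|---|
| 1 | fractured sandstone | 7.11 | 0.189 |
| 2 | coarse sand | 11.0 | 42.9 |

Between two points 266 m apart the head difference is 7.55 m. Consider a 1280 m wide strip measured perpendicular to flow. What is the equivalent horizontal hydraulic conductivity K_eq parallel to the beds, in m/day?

Flow is parallel to layering, so each bed carries its own Darcy discharge and the transmissivities add.
Σ(K_i·b_i) = 0.189×7.11 + 42.9×11.0 = 473.2 m²/day.
Total thickness b = 18.11 m, so K_eq = Σ(K_i·b_i)/b = 26.13 m/day.

26.1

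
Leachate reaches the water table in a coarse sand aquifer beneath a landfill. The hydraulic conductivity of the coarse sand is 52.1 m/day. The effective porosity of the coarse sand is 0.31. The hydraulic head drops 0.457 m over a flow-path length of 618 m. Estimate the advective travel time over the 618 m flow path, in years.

Hydraulic gradient i = Δh / L = 0.457 / 618 = 0.0007395.
Darcy flux q = K · i = 52.10 × 0.0007395 = 0.03853 m/day.
Seepage velocity v = q / n_e = 0.03853 / 0.31 = 0.1243 m/day.
Travel time t = L / v = 618 / 0.1243 = 4973 days = 13.61 years.

13.6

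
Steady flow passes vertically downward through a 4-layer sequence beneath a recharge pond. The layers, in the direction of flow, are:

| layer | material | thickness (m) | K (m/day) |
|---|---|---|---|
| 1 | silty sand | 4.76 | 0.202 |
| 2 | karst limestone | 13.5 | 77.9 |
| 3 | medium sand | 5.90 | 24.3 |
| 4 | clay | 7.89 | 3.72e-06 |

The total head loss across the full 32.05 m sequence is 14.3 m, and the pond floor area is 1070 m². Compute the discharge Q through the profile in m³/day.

Flow is perpendicular to layering, so the layers act in series and the equivalent K is the thickness-weighted harmonic mean.
Total thickness L = 4.76 + 13.5 + 5.90 + 7.89 = 32.05 m.
Σ(b_i/K_i) = 4.76/0.202 + 13.5/77.9 + 5.90/24.3 + 7.89/3.72e-06 = 2.121e+06 d.
K_eq = L / Σ(b_i/K_i) = 32.05 / 2.121e+06 = 1.511e-05 m/day.
Q = K_eq · A · (Δh/L) = 1.511e-05 × 1070 × (14.3/32.05) = 0.007214 m³/day.

0.00721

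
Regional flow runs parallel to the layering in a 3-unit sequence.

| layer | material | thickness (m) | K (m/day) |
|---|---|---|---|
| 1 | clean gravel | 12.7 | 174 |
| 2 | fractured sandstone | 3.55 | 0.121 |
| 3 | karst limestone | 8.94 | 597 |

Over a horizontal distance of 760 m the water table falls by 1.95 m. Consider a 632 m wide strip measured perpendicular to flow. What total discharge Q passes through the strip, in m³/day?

Flow is parallel to layering, so each bed carries its own Darcy discharge and the transmissivities add.
Σ(K_i·b_i) = 174×12.7 + 0.121×3.55 + 597×8.94 = 7547 m²/day.
Hydraulic gradient i = Δh / L = 1.95 / 760 = 0.002566.
Q = Σ(K_i·b_i) · W · i = 7547 × 632 × 0.002566 = 12239 m³/day.

12200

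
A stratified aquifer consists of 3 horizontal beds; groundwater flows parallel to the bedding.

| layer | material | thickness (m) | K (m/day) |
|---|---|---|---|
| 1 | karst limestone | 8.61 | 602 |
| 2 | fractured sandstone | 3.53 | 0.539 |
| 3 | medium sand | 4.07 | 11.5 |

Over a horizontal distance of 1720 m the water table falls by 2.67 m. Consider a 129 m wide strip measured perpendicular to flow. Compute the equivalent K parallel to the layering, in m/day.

Flow is parallel to layering, so each bed carries its own Darcy discharge and the transmissivities add.
Σ(K_i·b_i) = 602×8.61 + 0.539×3.53 + 11.5×4.07 = 5232 m²/day.
Total thickness b = 16.21 m, so K_eq = Σ(K_i·b_i)/b = 322.8 m/day.

323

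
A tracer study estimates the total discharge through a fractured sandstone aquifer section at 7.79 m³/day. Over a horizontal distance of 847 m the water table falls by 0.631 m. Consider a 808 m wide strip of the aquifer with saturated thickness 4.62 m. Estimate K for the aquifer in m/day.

2.80

Cross-sectional area A = 808 × 4.62 = 3733 m².
Hydraulic gradient i = Δh / L = 0.631 / 847 = 0.0007450.
From Q = K·A·i, K = Q / (A·i) = 7.79 / (3733 × 0.0007450) = 2.801 m/day.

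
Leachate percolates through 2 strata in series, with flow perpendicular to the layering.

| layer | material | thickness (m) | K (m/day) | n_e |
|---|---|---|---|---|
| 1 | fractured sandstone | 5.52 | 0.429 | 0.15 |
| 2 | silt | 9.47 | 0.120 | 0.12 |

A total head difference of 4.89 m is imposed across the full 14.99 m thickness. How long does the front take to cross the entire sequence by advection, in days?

With flow normal to the layers, continuity requires the same specific discharge q through every layer.
Σ(b_i/K_i) = 5.52/0.429 + 9.47/0.120 = 91.78 d.
q = Δh / Σ(b_i/K_i) = 4.89 / 91.78 = 0.05328 m/day.
In each layer the seepage velocity is v_i = q/n_i, so the layer transit time is t_i = b_i·n_i / q:
  layer 1 (fractured sandstone): t_1 = 5.52 × 0.15 / 0.05328 = 15.54 d
  layer 2 (silt): t_2 = 9.47 × 0.12 / 0.05328 = 21.33 d
Total t = Σ t_i = 36.87 days.

36.9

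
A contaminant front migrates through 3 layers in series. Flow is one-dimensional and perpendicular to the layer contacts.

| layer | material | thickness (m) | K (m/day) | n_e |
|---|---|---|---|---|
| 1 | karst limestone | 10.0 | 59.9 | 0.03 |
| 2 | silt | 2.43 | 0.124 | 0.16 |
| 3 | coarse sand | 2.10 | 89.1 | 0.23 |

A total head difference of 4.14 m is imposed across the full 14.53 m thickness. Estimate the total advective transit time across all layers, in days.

5.60

With flow normal to the layers, continuity requires the same specific discharge q through every layer.
Σ(b_i/K_i) = 10.0/59.9 + 2.43/0.124 + 2.10/89.1 = 19.79 d.
q = Δh / Σ(b_i/K_i) = 4.14 / 19.79 = 0.2092 m/day.
In each layer the seepage velocity is v_i = q/n_i, so the layer transit time is t_i = b_i·n_i / q:
  layer 1 (karst limestone): t_1 = 10.0 × 0.03 / 0.2092 = 1.434 d
  layer 2 (silt): t_2 = 2.43 × 0.16 / 0.2092 = 1.858 d
  layer 3 (coarse sand): t_3 = 2.10 × 0.23 / 0.2092 = 2.309 d
Total t = Σ t_i = 5.601 days.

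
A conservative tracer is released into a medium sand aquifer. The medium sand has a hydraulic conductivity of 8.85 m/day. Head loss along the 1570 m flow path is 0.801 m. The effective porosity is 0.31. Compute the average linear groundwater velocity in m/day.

Hydraulic gradient i = Δh / L = 0.801 / 1570 = 0.0005102.
Darcy flux q = K · i = 8.850 × 0.0005102 = 0.004515 m/day.
Seepage velocity v = q / n_e = 0.004515 / 0.31 = 0.01457 m/day.

0.0146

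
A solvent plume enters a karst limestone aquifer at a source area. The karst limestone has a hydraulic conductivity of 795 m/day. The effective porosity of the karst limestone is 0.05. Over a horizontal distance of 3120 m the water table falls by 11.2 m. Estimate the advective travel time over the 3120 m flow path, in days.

Hydraulic gradient i = Δh / L = 11.2 / 3120 = 0.003590.
Darcy flux q = K · i = 795.0 × 0.003590 = 2.854 m/day.
Seepage velocity v = q / n_e = 2.854 / 0.05 = 57.08 m/day.
Travel time t = L / v = 3120 / 57.08 = 54.66 days.

54.7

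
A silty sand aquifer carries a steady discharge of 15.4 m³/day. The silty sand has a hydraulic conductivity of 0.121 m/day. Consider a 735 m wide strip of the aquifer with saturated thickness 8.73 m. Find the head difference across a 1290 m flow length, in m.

25.6

Cross-sectional area A = 735 × 8.73 = 6417 m².
From Q = K·A·i, i = Q / (K·A) = 15.4 / (0.1210 × 6417) = 0.01984.
Head loss Δh = i · L = 0.01984 × 1290 = 25.59 m.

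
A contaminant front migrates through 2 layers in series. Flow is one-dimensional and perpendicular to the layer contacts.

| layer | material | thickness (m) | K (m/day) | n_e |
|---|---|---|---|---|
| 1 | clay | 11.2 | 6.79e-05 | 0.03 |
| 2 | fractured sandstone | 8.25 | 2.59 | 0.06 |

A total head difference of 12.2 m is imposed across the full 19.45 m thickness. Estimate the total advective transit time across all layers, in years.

30.8

With flow normal to the layers, continuity requires the same specific discharge q through every layer.
Σ(b_i/K_i) = 11.2/6.79e-05 + 8.25/2.59 = 1.650e+05 d.
q = Δh / Σ(b_i/K_i) = 12.2 / 1.650e+05 = 7.396e-05 m/day.
In each layer the seepage velocity is v_i = q/n_i, so the layer transit time is t_i = b_i·n_i / q:
  layer 1 (clay): t_1 = 11.2 × 0.03 / 7.396e-05 = 4543 d
  layer 2 (fractured sandstone): t_2 = 8.25 × 0.06 / 7.396e-05 = 6693 d
Total t = Σ t_i = 11236 days = 30.76 years.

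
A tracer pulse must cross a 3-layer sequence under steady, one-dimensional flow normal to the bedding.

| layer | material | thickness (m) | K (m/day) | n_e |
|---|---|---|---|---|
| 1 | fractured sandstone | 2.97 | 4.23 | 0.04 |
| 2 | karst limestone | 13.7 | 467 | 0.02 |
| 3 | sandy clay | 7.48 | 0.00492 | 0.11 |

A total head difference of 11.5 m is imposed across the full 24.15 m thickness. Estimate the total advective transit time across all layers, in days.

With flow normal to the layers, continuity requires the same specific discharge q through every layer.
Σ(b_i/K_i) = 2.97/4.23 + 13.7/467 + 7.48/0.00492 = 1521 d.
q = Δh / Σ(b_i/K_i) = 11.5 / 1521 = 0.007561 m/day.
In each layer the seepage velocity is v_i = q/n_i, so the layer transit time is t_i = b_i·n_i / q:
  layer 1 (fractured sandstone): t_1 = 2.97 × 0.04 / 0.007561 = 15.71 d
  layer 2 (karst limestone): t_2 = 13.7 × 0.02 / 0.007561 = 36.24 d
  layer 3 (sandy clay): t_3 = 7.48 × 0.11 / 0.007561 = 108.8 d
Total t = Σ t_i = 160.8 days.

161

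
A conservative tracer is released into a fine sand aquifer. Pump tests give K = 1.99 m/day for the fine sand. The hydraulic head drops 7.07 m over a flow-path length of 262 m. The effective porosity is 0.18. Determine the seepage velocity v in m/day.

0.298

Hydraulic gradient i = Δh / L = 7.07 / 262 = 0.02698.
Darcy flux q = K · i = 1.990 × 0.02698 = 0.05370 m/day.
Seepage velocity v = q / n_e = 0.05370 / 0.18 = 0.2983 m/day.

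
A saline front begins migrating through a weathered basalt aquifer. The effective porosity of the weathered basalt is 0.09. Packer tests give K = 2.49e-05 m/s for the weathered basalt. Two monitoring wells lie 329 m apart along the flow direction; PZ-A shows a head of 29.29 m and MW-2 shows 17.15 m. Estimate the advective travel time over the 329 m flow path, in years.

Convert K: 2.49e-05 m/s × 86400 = 2.151 m/day.
Hydraulic gradient i = (29.29 − 17.15) / 329 = 12.14 / 329 = 0.03690.
Darcy flux q = K · i = 2.151 × 0.03690 = 0.07938 m/day.
Seepage velocity v = q / n_e = 0.07938 / 0.09 = 0.8821 m/day.
Travel time t = L / v = 329 / 0.8821 = 373.0 days = 1.021 years.

1.02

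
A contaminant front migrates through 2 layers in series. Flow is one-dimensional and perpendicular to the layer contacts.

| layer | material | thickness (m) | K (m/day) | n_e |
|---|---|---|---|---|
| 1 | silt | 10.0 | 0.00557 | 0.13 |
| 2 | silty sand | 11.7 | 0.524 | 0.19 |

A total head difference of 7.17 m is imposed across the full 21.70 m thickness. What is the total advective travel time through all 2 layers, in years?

2.45

With flow normal to the layers, continuity requires the same specific discharge q through every layer.
Σ(b_i/K_i) = 10.0/0.00557 + 11.7/0.524 = 1818 d.
q = Δh / Σ(b_i/K_i) = 7.17 / 1818 = 0.003945 m/day.
In each layer the seepage velocity is v_i = q/n_i, so the layer transit time is t_i = b_i·n_i / q:
  layer 1 (silt): t_1 = 10.0 × 0.13 / 0.003945 = 329.6 d
  layer 2 (silty sand): t_2 = 11.7 × 0.19 / 0.003945 = 563.6 d
Total t = Σ t_i = 893.1 days = 2.445 years.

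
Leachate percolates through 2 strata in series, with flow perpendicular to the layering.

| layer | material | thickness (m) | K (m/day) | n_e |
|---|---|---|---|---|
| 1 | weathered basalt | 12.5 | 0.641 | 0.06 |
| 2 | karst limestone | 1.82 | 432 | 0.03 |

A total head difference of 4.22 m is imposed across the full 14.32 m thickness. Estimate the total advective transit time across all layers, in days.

3.72

With flow normal to the layers, continuity requires the same specific discharge q through every layer.
Σ(b_i/K_i) = 12.5/0.641 + 1.82/432 = 19.50 d.
q = Δh / Σ(b_i/K_i) = 4.22 / 19.50 = 0.2164 m/day.
In each layer the seepage velocity is v_i = q/n_i, so the layer transit time is t_i = b_i·n_i / q:
  layer 1 (weathered basalt): t_1 = 12.5 × 0.06 / 0.2164 = 3.467 d
  layer 2 (karst limestone): t_2 = 1.82 × 0.03 / 0.2164 = 0.2524 d
Total t = Σ t_i = 3.719 days.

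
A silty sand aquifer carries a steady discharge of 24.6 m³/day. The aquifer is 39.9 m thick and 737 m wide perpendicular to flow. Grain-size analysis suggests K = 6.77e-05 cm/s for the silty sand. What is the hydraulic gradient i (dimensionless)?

Convert K: 6.77e-05 cm/s × 864 = 0.05849 m/day.
Cross-sectional area A = 737 × 39.9 = 29406 m².
From Q = K·A·i, i = Q / (K·A) = 24.6 / (0.05849 × 29406) = 0.01430.

0.0143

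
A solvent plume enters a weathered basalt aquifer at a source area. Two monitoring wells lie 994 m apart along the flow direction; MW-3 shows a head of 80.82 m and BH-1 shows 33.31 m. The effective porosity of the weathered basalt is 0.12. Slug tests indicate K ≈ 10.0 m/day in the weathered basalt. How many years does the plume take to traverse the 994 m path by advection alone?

Hydraulic gradient i = (80.82 − 33.31) / 994 = 47.51 / 994 = 0.04780.
Darcy flux q = K · i = 10.00 × 0.04780 = 0.4780 m/day.
Seepage velocity v = q / n_e = 0.4780 / 0.12 = 3.983 m/day.
Travel time t = L / v = 994 / 3.983 = 249.6 days = 0.6832 years.

0.683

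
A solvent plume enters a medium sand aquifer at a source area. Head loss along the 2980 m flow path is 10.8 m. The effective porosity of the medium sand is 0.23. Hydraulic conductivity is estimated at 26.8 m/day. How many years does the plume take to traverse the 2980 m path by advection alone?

Hydraulic gradient i = Δh / L = 10.8 / 2980 = 0.003624.
Darcy flux q = K · i = 26.80 × 0.003624 = 0.09713 m/day.
Seepage velocity v = q / n_e = 0.09713 / 0.23 = 0.4223 m/day.
Travel time t = L / v = 2980 / 0.4223 = 7057 days = 19.32 years.

19.3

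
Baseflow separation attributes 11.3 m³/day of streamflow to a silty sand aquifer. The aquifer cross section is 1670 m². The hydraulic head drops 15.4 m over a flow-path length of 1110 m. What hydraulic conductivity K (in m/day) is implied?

0.488

Hydraulic gradient i = Δh / L = 15.4 / 1110 = 0.01387.
From Q = K·A·i, K = Q / (A·i) = 11.3 / (1670 × 0.01387) = 0.4877 m/day.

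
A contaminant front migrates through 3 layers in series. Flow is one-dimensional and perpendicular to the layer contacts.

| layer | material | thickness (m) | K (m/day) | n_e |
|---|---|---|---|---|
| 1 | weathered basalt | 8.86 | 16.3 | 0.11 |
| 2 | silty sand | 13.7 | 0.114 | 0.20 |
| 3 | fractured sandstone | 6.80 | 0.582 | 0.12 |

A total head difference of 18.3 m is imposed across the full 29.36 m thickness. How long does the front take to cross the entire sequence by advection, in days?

With flow normal to the layers, continuity requires the same specific discharge q through every layer.
Σ(b_i/K_i) = 8.86/16.3 + 13.7/0.114 + 6.80/0.582 = 132.4 d.
q = Δh / Σ(b_i/K_i) = 18.3 / 132.4 = 0.1382 m/day.
In each layer the seepage velocity is v_i = q/n_i, so the layer transit time is t_i = b_i·n_i / q:
  layer 1 (weathered basalt): t_1 = 8.86 × 0.11 / 0.1382 = 7.051 d
  layer 2 (silty sand): t_2 = 13.7 × 0.20 / 0.1382 = 19.82 d
  layer 3 (fractured sandstone): t_3 = 6.80 × 0.12 / 0.1382 = 5.904 d
Total t = Σ t_i = 32.78 days.

32.8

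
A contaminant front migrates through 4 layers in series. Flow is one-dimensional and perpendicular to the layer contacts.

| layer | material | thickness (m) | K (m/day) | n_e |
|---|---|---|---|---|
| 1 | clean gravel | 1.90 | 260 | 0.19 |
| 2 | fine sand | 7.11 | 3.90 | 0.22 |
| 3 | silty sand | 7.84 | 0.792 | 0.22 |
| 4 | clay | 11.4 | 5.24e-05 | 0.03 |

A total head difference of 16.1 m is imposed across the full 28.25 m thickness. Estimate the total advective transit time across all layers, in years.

With flow normal to the layers, continuity requires the same specific discharge q through every layer.
Σ(b_i/K_i) = 1.90/260 + 7.11/3.90 + 7.84/0.792 + 11.4/5.24e-05 = 2.176e+05 d.
q = Δh / Σ(b_i/K_i) = 16.1 / 2.176e+05 = 7.400e-05 m/day.
In each layer the seepage velocity is v_i = q/n_i, so the layer transit time is t_i = b_i·n_i / q:
  layer 1 (clean gravel): t_1 = 1.90 × 0.19 / 7.400e-05 = 4878 d
  layer 2 (fine sand): t_2 = 7.11 × 0.22 / 7.400e-05 = 21138 d
  layer 3 (silty sand): t_3 = 7.84 × 0.22 / 7.400e-05 = 23308 d
  layer 4 (clay): t_4 = 11.4 × 0.03 / 7.400e-05 = 4622 d
Total t = Σ t_i = 53946 days = 147.7 years.

148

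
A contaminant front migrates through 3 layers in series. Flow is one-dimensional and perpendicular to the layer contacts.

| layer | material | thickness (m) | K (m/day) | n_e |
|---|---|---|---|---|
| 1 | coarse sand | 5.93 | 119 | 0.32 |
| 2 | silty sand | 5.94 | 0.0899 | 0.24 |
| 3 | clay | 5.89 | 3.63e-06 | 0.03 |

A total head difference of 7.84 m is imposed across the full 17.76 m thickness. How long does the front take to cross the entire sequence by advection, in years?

With flow normal to the layers, continuity requires the same specific discharge q through every layer.
Σ(b_i/K_i) = 5.93/119 + 5.94/0.0899 + 5.89/3.63e-06 = 1.623e+06 d.
q = Δh / Σ(b_i/K_i) = 7.84 / 1.623e+06 = 4.832e-06 m/day.
In each layer the seepage velocity is v_i = q/n_i, so the layer transit time is t_i = b_i·n_i / q:
  layer 1 (coarse sand): t_1 = 5.93 × 0.32 / 4.832e-06 = 3.927e+05 d
  layer 2 (silty sand): t_2 = 5.94 × 0.24 / 4.832e-06 = 2.951e+05 d
  layer 3 (clay): t_3 = 5.89 × 0.03 / 4.832e-06 = 36572 d
Total t = Σ t_i = 7.244e+05 days = 1983 years.

1980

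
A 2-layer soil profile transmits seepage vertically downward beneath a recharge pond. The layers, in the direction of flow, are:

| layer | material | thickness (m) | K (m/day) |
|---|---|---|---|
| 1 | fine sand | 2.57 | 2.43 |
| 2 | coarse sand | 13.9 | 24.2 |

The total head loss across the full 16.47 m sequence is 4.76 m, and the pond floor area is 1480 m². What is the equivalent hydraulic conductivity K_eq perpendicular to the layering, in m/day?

Flow is perpendicular to layering, so the layers act in series and the equivalent K is the thickness-weighted harmonic mean.
Total thickness L = 2.57 + 13.9 = 16.47 m.
Σ(b_i/K_i) = 2.57/2.43 + 13.9/24.2 = 1.632 d.
K_eq = L / Σ(b_i/K_i) = 16.47 / 1.632 = 10.09 m/day.

10.1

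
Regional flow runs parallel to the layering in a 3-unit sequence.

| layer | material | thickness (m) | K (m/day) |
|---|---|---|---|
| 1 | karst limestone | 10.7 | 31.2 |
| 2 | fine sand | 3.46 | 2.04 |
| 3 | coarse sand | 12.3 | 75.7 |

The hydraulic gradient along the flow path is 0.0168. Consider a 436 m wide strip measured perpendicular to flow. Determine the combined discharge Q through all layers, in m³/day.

9320

Flow is parallel to layering, so each bed carries its own Darcy discharge and the transmissivities add.
Σ(K_i·b_i) = 31.2×10.7 + 2.04×3.46 + 75.7×12.3 = 1272 m²/day.
Hydraulic gradient i = 0.0168.
Q = Σ(K_i·b_i) · W · i = 1272 × 436 × 0.01680 = 9317 m³/day.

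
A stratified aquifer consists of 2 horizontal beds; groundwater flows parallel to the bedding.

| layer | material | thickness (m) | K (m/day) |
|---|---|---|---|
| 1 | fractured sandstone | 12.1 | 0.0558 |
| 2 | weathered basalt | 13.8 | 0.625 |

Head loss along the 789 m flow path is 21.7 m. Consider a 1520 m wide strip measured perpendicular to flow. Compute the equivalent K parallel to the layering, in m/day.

Flow is parallel to layering, so each bed carries its own Darcy discharge and the transmissivities add.
Σ(K_i·b_i) = 0.0558×12.1 + 0.625×13.8 = 9.300 m²/day.
Total thickness b = 25.90 m, so K_eq = Σ(K_i·b_i)/b = 0.3591 m/day.

0.359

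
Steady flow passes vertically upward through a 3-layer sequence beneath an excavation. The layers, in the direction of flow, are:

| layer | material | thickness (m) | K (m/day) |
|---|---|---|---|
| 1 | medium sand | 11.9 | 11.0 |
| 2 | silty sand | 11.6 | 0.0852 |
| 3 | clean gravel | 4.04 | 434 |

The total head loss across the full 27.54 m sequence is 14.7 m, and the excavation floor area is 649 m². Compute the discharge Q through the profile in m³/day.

69.5

Flow is perpendicular to layering, so the layers act in series and the equivalent K is the thickness-weighted harmonic mean.
Total thickness L = 11.9 + 11.6 + 4.04 = 27.54 m.
Σ(b_i/K_i) = 11.9/11.0 + 11.6/0.0852 + 4.04/434 = 137.2 d.
K_eq = L / Σ(b_i/K_i) = 27.54 / 137.2 = 0.2007 m/day.
Q = K_eq · A · (Δh/L) = 0.2007 × 649 × (14.7/27.54) = 69.51 m³/day.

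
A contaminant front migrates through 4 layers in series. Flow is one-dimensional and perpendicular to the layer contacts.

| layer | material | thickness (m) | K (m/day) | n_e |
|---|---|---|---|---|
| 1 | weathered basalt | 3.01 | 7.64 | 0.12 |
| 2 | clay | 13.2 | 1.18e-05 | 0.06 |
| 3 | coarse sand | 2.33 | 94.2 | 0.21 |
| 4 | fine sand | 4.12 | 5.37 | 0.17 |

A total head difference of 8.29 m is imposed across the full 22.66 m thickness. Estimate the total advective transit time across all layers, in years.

866

With flow normal to the layers, continuity requires the same specific discharge q through every layer.
Σ(b_i/K_i) = 3.01/7.64 + 13.2/1.18e-05 + 2.33/94.2 + 4.12/5.37 = 1.119e+06 d.
q = Δh / Σ(b_i/K_i) = 8.29 / 1.119e+06 = 7.411e-06 m/day.
In each layer the seepage velocity is v_i = q/n_i, so the layer transit time is t_i = b_i·n_i / q:
  layer 1 (weathered basalt): t_1 = 3.01 × 0.12 / 7.411e-06 = 48740 d
  layer 2 (clay): t_2 = 13.2 × 0.06 / 7.411e-06 = 1.069e+05 d
  layer 3 (coarse sand): t_3 = 2.33 × 0.21 / 7.411e-06 = 66026 d
  layer 4 (fine sand): t_4 = 4.12 × 0.17 / 7.411e-06 = 94511 d
Total t = Σ t_i = 3.161e+05 days = 865.6 years.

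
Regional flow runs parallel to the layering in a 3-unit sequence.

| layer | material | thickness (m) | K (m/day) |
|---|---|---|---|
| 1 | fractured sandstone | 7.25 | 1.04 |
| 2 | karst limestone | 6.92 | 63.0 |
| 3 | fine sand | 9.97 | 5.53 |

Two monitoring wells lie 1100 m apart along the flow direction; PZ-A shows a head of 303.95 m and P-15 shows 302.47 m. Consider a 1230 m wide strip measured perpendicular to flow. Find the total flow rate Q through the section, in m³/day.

Flow is parallel to layering, so each bed carries its own Darcy discharge and the transmissivities add.
Σ(K_i·b_i) = 1.04×7.25 + 63.0×6.92 + 5.53×9.97 = 498.6 m²/day.
Hydraulic gradient i = (303.95 − 302.47) / 1100 = 1.48 / 1100 = 0.001345.
Q = Σ(K_i·b_i) · W · i = 498.6 × 1230 × 0.001345 = 825.2 m³/day.

825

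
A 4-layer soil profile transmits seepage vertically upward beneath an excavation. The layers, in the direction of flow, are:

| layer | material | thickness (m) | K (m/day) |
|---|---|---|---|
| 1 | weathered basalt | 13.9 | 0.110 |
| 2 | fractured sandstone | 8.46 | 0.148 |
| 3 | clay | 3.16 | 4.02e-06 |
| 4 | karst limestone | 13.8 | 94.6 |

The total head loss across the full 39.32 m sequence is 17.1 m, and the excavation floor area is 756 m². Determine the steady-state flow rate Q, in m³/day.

0.0164

Flow is perpendicular to layering, so the layers act in series and the equivalent K is the thickness-weighted harmonic mean.
Total thickness L = 13.9 + 8.46 + 3.16 + 13.8 = 39.32 m.
Σ(b_i/K_i) = 13.9/0.110 + 8.46/0.148 + 3.16/4.02e-06 + 13.8/94.6 = 7.863e+05 d.
K_eq = L / Σ(b_i/K_i) = 39.32 / 7.863e+05 = 5.001e-05 m/day.
Q = K_eq · A · (Δh/L) = 5.001e-05 × 756 × (17.1/39.32) = 0.01644 m³/day.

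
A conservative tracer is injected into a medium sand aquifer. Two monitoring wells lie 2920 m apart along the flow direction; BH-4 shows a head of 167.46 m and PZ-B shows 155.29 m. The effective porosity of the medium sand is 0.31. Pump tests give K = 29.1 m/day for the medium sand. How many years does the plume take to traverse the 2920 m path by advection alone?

Hydraulic gradient i = (167.46 − 155.29) / 2920 = 12.17 / 2920 = 0.004168.
Darcy flux q = K · i = 29.10 × 0.004168 = 0.1213 m/day.
Seepage velocity v = q / n_e = 0.1213 / 0.31 = 0.3912 m/day.
Travel time t = L / v = 2920 / 0.3912 = 7464 days = 20.43 years.

20.4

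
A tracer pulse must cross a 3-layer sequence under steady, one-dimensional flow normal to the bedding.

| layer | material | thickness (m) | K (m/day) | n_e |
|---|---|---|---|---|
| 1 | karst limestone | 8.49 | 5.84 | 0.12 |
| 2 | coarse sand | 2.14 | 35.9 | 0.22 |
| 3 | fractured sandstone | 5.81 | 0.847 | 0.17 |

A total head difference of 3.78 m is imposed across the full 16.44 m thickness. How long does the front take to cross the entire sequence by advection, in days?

With flow normal to the layers, continuity requires the same specific discharge q through every layer.
Σ(b_i/K_i) = 8.49/5.84 + 2.14/35.9 + 5.81/0.847 = 8.373 d.
q = Δh / Σ(b_i/K_i) = 3.78 / 8.373 = 0.4515 m/day.
In each layer the seepage velocity is v_i = q/n_i, so the layer transit time is t_i = b_i·n_i / q:
  layer 1 (karst limestone): t_1 = 8.49 × 0.12 / 0.4515 = 2.257 d
  layer 2 (coarse sand): t_2 = 2.14 × 0.22 / 0.4515 = 1.043 d
  layer 3 (fractured sandstone): t_3 = 5.81 × 0.17 / 0.4515 = 2.188 d
Total t = Σ t_i = 5.487 days.

5.49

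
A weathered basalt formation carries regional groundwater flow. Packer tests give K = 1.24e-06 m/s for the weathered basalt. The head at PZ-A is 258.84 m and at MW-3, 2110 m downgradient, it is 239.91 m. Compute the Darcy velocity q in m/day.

Convert K: 1.24e-06 m/s × 86400 = 0.1071 m/day.
Hydraulic gradient i = (258.84 − 239.91) / 2110 = 18.93 / 2110 = 0.008972.
Specific discharge q = K · i = 0.1071 × 0.008972 = 0.0009612 m/day.

0.000961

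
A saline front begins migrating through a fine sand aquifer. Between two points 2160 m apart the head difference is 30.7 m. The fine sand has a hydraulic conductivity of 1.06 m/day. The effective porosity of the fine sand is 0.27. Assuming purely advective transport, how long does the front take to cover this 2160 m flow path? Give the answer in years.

Hydraulic gradient i = Δh / L = 30.7 / 2160 = 0.01421.
Darcy flux q = K · i = 1.060 × 0.01421 = 0.01507 m/day.
Seepage velocity v = q / n_e = 0.01507 / 0.27 = 0.05580 m/day.
Travel time t = L / v = 2160 / 0.05580 = 38710 days = 106.0 years.

106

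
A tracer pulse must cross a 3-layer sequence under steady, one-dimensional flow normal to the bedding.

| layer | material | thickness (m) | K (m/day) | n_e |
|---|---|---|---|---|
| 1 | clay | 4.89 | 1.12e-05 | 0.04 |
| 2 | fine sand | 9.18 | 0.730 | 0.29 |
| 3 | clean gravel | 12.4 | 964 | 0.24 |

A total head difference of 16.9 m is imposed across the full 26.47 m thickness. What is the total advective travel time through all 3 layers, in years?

413

With flow normal to the layers, continuity requires the same specific discharge q through every layer.
Σ(b_i/K_i) = 4.89/1.12e-05 + 9.18/0.730 + 12.4/964 = 4.366e+05 d.
q = Δh / Σ(b_i/K_i) = 16.9 / 4.366e+05 = 3.871e-05 m/day.
In each layer the seepage velocity is v_i = q/n_i, so the layer transit time is t_i = b_i·n_i / q:
  layer 1 (clay): t_1 = 4.89 × 0.04 / 3.871e-05 = 5053 d
  layer 2 (fine sand): t_2 = 9.18 × 0.29 / 3.871e-05 = 68779 d
  layer 3 (clean gravel): t_3 = 12.4 × 0.24 / 3.871e-05 = 76886 d
Total t = Σ t_i = 1.507e+05 days = 412.6 years.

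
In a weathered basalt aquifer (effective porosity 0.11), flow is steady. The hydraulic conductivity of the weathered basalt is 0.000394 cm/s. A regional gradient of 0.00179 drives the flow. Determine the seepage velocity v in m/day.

0.00554

Convert K: 0.000394 cm/s × 864 = 0.3404 m/day.
Hydraulic gradient i = 0.00179.
Darcy flux q = K · i = 0.3404 × 0.001790 = 0.0006093 m/day.
Seepage velocity v = q / n_e = 0.0006093 / 0.11 = 0.005539 m/day.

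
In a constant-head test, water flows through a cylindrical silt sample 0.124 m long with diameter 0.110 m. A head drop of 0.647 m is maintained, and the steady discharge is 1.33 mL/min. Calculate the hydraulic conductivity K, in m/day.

Cross-sectional area A = π·(d/2)² = π × (0.110/2)² = 0.009503 m².
Convert discharge: 1.33 mL/min = 2.217e-08 m³/s.
Darcy's law rearranged: K = Q·L / (A·Δh) = 2.217e-08 × 0.124 / (0.009503 × 0.647) = 4.470e-07 m/s = 0.03862 m/day.

0.0386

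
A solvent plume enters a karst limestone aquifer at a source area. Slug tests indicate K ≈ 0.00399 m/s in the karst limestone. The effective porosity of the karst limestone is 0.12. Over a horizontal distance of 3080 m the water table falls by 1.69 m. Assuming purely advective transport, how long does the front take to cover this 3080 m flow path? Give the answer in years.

Convert K: 0.00399 m/s × 86400 = 344.7 m/day.
Hydraulic gradient i = Δh / L = 1.69 / 3080 = 0.0005487.
Darcy flux q = K · i = 344.7 × 0.0005487 = 0.1892 m/day.
Seepage velocity v = q / n_e = 0.1892 / 0.12 = 1.576 m/day.
Travel time t = L / v = 3080 / 1.576 = 1954 days = 5.350 years.

5.35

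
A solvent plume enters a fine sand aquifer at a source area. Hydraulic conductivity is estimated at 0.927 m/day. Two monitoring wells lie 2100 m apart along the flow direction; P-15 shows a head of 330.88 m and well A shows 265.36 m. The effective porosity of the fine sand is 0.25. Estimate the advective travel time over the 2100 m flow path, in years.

49.7

Hydraulic gradient i = (330.88 − 265.36) / 2100 = 65.52 / 2100 = 0.03120.
Darcy flux q = K · i = 0.9270 × 0.03120 = 0.02892 m/day.
Seepage velocity v = q / n_e = 0.02892 / 0.25 = 0.1157 m/day.
Travel time t = L / v = 2100 / 0.1157 = 18152 days = 49.70 years.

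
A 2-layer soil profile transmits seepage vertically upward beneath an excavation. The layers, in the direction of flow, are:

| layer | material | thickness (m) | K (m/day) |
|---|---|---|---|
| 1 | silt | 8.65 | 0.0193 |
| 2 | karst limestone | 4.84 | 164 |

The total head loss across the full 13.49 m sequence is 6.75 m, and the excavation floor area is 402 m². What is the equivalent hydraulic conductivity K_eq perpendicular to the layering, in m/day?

Flow is perpendicular to layering, so the layers act in series and the equivalent K is the thickness-weighted harmonic mean.
Total thickness L = 8.65 + 4.84 = 13.49 m.
Σ(b_i/K_i) = 8.65/0.0193 + 4.84/164 = 448.2 d.
K_eq = L / Σ(b_i/K_i) = 13.49 / 448.2 = 0.03010 m/day.

0.0301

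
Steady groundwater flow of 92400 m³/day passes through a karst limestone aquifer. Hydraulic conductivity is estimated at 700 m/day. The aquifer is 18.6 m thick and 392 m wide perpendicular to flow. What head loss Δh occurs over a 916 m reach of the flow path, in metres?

16.6

Cross-sectional area A = 392 × 18.6 = 7291 m².
From Q = K·A·i, i = Q / (K·A) = 92400 / (700.0 × 7291) = 0.01810.
Head loss Δh = i · L = 0.01810 × 916 = 16.58 m.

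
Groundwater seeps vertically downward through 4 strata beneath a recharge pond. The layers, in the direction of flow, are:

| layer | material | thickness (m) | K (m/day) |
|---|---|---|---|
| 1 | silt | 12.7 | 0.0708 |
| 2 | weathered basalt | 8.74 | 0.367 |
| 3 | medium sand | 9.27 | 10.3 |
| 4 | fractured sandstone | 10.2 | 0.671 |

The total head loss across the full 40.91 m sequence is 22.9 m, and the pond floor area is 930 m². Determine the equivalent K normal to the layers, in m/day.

0.187

Flow is perpendicular to layering, so the layers act in series and the equivalent K is the thickness-weighted harmonic mean.
Total thickness L = 12.7 + 8.74 + 9.27 + 10.2 = 40.91 m.
Σ(b_i/K_i) = 12.7/0.0708 + 8.74/0.367 + 9.27/10.3 + 10.2/0.671 = 219.3 d.
K_eq = L / Σ(b_i/K_i) = 40.91 / 219.3 = 0.1866 m/day.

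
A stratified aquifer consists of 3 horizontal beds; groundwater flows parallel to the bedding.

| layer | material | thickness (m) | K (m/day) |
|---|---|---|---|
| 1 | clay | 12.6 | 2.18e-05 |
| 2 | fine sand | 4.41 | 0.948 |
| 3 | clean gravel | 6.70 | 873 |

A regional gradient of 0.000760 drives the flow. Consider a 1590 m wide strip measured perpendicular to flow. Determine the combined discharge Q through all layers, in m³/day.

Flow is parallel to layering, so each bed carries its own Darcy discharge and the transmissivities add.
Σ(K_i·b_i) = 2.18e-05×12.6 + 0.948×4.41 + 873×6.70 = 5853 m²/day.
Hydraulic gradient i = 0.000760.
Q = Σ(K_i·b_i) · W · i = 5853 × 1590 × 0.0007600 = 7073 m³/day.

7070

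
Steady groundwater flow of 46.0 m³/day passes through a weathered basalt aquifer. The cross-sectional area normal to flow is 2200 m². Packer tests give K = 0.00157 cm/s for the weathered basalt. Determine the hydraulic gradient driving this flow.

0.0154

Convert K: 0.00157 cm/s × 864 = 1.356 m/day.
From Q = K·A·i, i = Q / (K·A) = 46.0 / (1.356 × 2200) = 0.01541.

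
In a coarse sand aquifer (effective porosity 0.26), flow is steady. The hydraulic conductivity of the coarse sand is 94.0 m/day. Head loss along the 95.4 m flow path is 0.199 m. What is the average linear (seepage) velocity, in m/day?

0.754

Hydraulic gradient i = Δh / L = 0.199 / 95.4 = 0.002086.
Darcy flux q = K · i = 94.00 × 0.002086 = 0.1961 m/day.
Seepage velocity v = q / n_e = 0.1961 / 0.26 = 0.7542 m/day.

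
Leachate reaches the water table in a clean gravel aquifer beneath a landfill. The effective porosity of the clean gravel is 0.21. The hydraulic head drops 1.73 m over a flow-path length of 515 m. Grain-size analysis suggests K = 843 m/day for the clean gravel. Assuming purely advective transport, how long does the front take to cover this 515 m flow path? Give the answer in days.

38.2

Hydraulic gradient i = Δh / L = 1.73 / 515 = 0.003359.
Darcy flux q = K · i = 843.0 × 0.003359 = 2.832 m/day.
Seepage velocity v = q / n_e = 2.832 / 0.21 = 13.48 m/day.
Travel time t = L / v = 515 / 13.48 = 38.19 days.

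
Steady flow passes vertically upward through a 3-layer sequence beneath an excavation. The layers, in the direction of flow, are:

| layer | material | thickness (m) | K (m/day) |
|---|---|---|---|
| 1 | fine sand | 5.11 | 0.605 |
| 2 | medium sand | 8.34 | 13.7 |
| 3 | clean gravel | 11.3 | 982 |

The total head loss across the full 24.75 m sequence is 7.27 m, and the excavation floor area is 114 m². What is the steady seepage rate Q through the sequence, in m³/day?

91.4

Flow is perpendicular to layering, so the layers act in series and the equivalent K is the thickness-weighted harmonic mean.
Total thickness L = 5.11 + 8.34 + 11.3 = 24.75 m.
Σ(b_i/K_i) = 5.11/0.605 + 8.34/13.7 + 11.3/982 = 9.067 d.
K_eq = L / Σ(b_i/K_i) = 24.75 / 9.067 = 2.730 m/day.
Q = K_eq · A · (Δh/L) = 2.730 × 114 × (7.27/24.75) = 91.41 m³/day.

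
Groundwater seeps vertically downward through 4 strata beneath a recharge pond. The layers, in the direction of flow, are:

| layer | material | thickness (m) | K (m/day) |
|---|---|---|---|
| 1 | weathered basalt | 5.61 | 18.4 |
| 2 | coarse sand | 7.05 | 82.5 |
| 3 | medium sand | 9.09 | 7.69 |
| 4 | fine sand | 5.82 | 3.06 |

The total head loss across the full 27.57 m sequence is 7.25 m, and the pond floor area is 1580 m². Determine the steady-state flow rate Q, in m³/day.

3300

Flow is perpendicular to layering, so the layers act in series and the equivalent K is the thickness-weighted harmonic mean.
Total thickness L = 5.61 + 7.05 + 9.09 + 5.82 = 27.57 m.
Σ(b_i/K_i) = 5.61/18.4 + 7.05/82.5 + 9.09/7.69 + 5.82/3.06 = 3.474 d.
K_eq = L / Σ(b_i/K_i) = 27.57 / 3.474 = 7.935 m/day.
Q = K_eq · A · (Δh/L) = 7.935 × 1580 × (7.25/27.57) = 3297 m³/day.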